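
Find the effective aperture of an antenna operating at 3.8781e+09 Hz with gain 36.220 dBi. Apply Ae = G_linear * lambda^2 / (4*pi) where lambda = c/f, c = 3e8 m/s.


lambda = c / f = 3.0000e+08 / 3.8781e+09 = 0.07735747 m
G_linear = 10^(36.220/10) = 4187.936
Ae = G_linear * lambda^2 / (4*pi) = 4187.936 * 0.07735747^2 / (4*pi) = 1.994 m^2

1.994 m^2


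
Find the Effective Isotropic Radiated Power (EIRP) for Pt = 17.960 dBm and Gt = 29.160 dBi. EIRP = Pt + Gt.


EIRP = Pt + Gt = 17.960 + 29.160 = 47.12 dBm

47.12 dBm


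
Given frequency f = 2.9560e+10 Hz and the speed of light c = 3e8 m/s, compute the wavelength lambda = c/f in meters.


lambda = c / f = 3.0000e+08 / 2.9560e+10 = 0.01015 m

0.01015 m


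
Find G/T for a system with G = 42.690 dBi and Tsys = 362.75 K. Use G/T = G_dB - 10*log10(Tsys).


G/T = 42.690 - 10*log10(362.75) = 42.690 - 25.59607 = 17.09 dB/K

17.09 dB/K


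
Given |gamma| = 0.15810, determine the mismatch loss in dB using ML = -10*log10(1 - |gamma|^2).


ML = -10 * log10(1 - 0.15810^2) = -10 * log10(0.97500439) = 0.1099 dB

0.1099 dB


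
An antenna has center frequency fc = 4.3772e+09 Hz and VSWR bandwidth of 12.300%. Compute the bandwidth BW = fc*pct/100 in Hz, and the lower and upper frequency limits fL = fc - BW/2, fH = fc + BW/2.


BW = 4.3772e+09 * 12.300/100 = 5.383956e+08 Hz
fL = 4.3772e+09 - 5.383956e+08/2 = 4.108e+09 Hz
fH = 4.3772e+09 + 5.383956e+08/2 = 4.646e+09 Hz

BW=5.384e+08 Hz, fL=4.108e+09 Hz, fH=4.646e+09 Hz


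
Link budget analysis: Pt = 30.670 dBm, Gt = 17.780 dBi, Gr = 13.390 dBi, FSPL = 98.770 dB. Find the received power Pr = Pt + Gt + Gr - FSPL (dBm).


Pr = 30.670 + 17.780 + 13.390 - 98.770 = -36.93 dBm

-36.93 dBm


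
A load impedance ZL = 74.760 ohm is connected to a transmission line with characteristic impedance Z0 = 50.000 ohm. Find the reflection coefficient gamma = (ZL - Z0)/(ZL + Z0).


gamma = (74.760 - 50.000) / (74.760 + 50.000) = 0.1985

0.1985


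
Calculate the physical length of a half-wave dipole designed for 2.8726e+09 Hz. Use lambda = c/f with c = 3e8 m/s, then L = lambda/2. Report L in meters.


lambda = c / f = 3.0000e+08 / 2.8726e+09 = 0.1044350 m
L = lambda / 2 = 0.1044350 / 2 = 0.05222 m

0.05222 m


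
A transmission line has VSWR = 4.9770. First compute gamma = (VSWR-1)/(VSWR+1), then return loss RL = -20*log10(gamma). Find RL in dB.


gamma = (4.9770 - 1) / (4.9770 + 1) = 0.6653840
RL = -20 * log10(0.6653840) = 3.539 dB

3.539 dB


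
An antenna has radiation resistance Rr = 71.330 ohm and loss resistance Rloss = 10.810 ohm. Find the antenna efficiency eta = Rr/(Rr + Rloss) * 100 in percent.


eta = 71.330 / (71.330 + 10.810) * 100 = 86.84%

86.84%


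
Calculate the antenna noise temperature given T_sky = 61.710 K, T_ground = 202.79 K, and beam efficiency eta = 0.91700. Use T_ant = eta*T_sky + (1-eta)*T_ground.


T_ant = 0.91700 * 61.710 + (1 - 0.91700) * 202.79 = 73.42 K

73.42 K


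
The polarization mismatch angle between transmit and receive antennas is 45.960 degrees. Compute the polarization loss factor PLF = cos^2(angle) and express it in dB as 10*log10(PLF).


PLF_linear = cos^2(45.960 deg) = 0.4832480
PLF_dB = 10 * log10(0.4832480) = -3.158 dB

-3.158 dB


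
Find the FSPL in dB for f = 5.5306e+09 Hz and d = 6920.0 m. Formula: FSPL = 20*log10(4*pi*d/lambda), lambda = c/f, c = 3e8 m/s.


lambda = c / f = 3.0000e+08 / 5.5306e+09 = 0.05424366 m
FSPL = 20 * log10(4*pi*6920.0/0.05424366) = 124.1 dB

124.1 dB


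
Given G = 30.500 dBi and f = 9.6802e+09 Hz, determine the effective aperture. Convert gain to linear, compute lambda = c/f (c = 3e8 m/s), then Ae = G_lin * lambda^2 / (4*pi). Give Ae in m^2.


lambda = c / f = 3.0000e+08 / 9.6802e+09 = 0.03099110 m
G_linear = 10^(30.500/10) = 1122.018
Ae = G_linear * lambda^2 / (4*pi) = 1122.018 * 0.03099110^2 / (4*pi) = 0.08576 m^2

0.08576 m^2


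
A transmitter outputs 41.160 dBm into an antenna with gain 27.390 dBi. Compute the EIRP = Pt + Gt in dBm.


EIRP = Pt + Gt = 41.160 + 27.390 = 68.55 dBm

68.55 dBm


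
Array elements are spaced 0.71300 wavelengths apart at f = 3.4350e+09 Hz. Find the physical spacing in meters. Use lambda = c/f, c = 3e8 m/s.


lambda = c / f = 3.0000e+08 / 3.4350e+09 = 0.08733624 m
d = 0.71300 * 0.08733624 = 0.06227 m

0.06227 m


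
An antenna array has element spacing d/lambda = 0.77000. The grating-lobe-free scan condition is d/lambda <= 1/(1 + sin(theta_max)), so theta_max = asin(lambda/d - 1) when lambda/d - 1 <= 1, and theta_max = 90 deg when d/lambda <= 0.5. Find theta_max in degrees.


lambda/d - 1 = 1/0.77000 - 1 = 0.2987013
theta_max = asin(0.2987013) = 17.38 deg

17.38 deg


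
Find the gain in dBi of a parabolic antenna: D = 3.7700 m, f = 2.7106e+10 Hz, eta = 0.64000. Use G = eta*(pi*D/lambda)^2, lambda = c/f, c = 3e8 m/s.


lambda = c / f = 3.0000e+08 / 2.7106e+10 = 0.01106766 m
G_linear = 0.64000 * (pi * 3.7700 / 0.01106766)^2 = 732910.3
G_dBi = 10 * log10(732910.3) = 58.65 dBi

58.65 dBi


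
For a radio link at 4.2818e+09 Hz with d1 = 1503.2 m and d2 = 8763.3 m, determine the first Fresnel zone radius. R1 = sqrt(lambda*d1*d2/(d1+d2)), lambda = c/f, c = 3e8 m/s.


lambda = c / f = 3.0000e+08 / 4.2818e+09 = 0.07006399 m
R1 = sqrt(0.07006399 * 1503.2 * 8763.3 / (1503.2 + 8763.3)) = 9.482 m

9.482 m


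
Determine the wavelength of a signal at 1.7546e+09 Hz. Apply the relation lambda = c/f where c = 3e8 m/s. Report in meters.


lambda = c / f = 3.0000e+08 / 1.7546e+09 = 0.1710 m

0.1710 m


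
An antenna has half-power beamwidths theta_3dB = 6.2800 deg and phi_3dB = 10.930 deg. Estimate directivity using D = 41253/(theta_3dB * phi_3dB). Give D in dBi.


D_linear = 41253 / (6.2800 * 10.930) = 601.0017
D_dBi = 10 * log10(601.0017) = 27.79 dBi

27.79 dBi


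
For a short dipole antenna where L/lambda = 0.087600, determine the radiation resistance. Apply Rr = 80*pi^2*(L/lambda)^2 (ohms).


Rr = 80 * pi^2 * (0.087600)^2 = 80 * 9.869604 * 7.673760e-03 = 6.059 ohm

6.059 ohm


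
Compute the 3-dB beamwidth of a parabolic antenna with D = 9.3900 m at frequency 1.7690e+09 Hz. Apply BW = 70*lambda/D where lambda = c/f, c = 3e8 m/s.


lambda = c / f = 3.0000e+08 / 1.7690e+09 = 0.1695873 m
BW = 70 * 0.1695873 / 9.3900 = 1.264 deg

1.264 deg


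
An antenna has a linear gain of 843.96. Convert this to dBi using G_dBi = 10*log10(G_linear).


G_dBi = 10 * log10(843.96) = 29.26 dBi

29.26 dBi


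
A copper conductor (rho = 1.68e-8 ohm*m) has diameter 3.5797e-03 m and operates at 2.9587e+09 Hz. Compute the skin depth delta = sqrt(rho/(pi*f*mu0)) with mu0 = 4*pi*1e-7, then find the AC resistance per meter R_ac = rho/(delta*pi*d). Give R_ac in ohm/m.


delta = sqrt(1.68e-8 / (pi * 2.9587e+09 * 4*pi*1e-7)) = 1.199290e-06 m
R_ac = 1.68e-8 / (1.199290e-06 * pi * 3.5797e-03) = 1.246 ohm/m

1.246 ohm/m


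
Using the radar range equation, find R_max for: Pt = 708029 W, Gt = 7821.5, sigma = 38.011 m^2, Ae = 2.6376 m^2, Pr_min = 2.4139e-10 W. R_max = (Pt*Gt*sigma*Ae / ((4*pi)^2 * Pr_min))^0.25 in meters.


R^4 = 708029*7821.5*38.011*2.6376 / ((4*pi)^2 * 2.4139e-10) = 1.456533e+19
R_max = 1.456533e+19^0.25 = 61777 m

61777 m


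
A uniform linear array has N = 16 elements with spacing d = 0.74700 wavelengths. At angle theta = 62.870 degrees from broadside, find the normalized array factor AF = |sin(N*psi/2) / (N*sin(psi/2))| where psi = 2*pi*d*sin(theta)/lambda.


psi = 2*pi*0.74700*sin(62.870 deg) = 4.177129 rad
AF = |sin(16*4.177129/2) / (16*sin(4.177129/2))| = 0.06537

0.06537


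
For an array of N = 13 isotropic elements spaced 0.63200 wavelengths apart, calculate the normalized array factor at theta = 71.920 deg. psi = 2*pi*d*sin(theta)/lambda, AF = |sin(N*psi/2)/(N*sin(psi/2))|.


psi = 2*pi*0.63200*sin(71.920 deg) = 3.774903 rad
AF = |sin(13*3.774903/2) / (13*sin(3.774903/2))| = 0.04543

0.04543


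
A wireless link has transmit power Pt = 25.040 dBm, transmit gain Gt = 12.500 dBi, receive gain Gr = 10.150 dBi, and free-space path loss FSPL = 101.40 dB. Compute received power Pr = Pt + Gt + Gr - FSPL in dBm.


Pr = 25.040 + 12.500 + 10.150 - 101.40 = -53.71 dBm

-53.71 dBm


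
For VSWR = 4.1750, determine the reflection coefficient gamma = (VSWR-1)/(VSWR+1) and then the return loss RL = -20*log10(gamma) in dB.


gamma = (4.1750 - 1) / (4.1750 + 1) = 0.6135266
RL = -20 * log10(0.6135266) = 4.243 dB

4.243 dB


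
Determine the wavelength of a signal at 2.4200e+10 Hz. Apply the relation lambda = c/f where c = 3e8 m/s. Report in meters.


lambda = c / f = 3.0000e+08 / 2.4200e+10 = 0.01240 m

0.01240 m


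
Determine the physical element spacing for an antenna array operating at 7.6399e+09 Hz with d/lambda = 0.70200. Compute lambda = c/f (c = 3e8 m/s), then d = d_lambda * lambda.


lambda = c / f = 3.0000e+08 / 7.6399e+09 = 0.03926753 m
d = 0.70200 * 0.03926753 = 0.02757 m

0.02757 m


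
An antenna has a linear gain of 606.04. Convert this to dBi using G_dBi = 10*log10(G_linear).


G_dBi = 10 * log10(606.04) = 27.83 dBi

27.83 dBi


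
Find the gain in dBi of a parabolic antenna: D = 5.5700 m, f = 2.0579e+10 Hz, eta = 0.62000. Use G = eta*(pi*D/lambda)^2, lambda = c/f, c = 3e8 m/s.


lambda = c / f = 3.0000e+08 / 2.0579e+10 = 0.01457797 m
G_linear = 0.62000 * (pi * 5.5700 / 0.01457797)^2 = 893321.4
G_dBi = 10 * log10(893321.4) = 59.51 dBi

59.51 dBi


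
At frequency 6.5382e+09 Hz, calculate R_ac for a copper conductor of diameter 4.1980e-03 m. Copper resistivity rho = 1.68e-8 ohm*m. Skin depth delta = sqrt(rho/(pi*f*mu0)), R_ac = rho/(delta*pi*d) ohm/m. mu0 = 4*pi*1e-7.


delta = sqrt(1.68e-8 / (pi * 6.5382e+09 * 4*pi*1e-7)) = 8.067624e-07 m
R_ac = 1.68e-8 / (8.067624e-07 * pi * 4.1980e-03) = 1.579 ohm/m

1.579 ohm/m


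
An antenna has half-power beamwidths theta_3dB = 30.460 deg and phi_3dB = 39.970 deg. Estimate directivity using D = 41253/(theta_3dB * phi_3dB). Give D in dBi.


D_linear = 41253 / (30.460 * 39.970) = 33.88375
D_dBi = 10 * log10(33.88375) = 15.30 dBi

15.30 dBi


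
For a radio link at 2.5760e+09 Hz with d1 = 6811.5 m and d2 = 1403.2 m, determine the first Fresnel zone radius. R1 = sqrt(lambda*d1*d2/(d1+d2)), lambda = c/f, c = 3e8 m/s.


lambda = c / f = 3.0000e+08 / 2.5760e+09 = 0.1164596 m
R1 = sqrt(0.1164596 * 6811.5 * 1403.2 / (6811.5 + 1403.2)) = 11.64 m

11.64 m


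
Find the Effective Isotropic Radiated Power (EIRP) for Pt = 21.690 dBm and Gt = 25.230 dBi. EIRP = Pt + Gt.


EIRP = Pt + Gt = 21.690 + 25.230 = 46.92 dBm

46.92 dBm


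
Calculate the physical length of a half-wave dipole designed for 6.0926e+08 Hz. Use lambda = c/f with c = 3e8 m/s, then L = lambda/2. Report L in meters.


lambda = c / f = 3.0000e+08 / 6.0926e+08 = 0.4924006 m
L = lambda / 2 = 0.4924006 / 2 = 0.2462 m

0.2462 m


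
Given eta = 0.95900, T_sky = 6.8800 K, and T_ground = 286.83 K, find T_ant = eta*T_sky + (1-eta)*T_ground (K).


T_ant = 0.95900 * 6.8800 + (1 - 0.95900) * 286.83 = 18.36 K

18.36 K


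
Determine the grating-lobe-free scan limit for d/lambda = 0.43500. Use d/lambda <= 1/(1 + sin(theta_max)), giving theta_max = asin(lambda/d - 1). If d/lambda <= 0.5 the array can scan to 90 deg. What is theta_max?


lambda/d - 1 = 1/0.43500 - 1 = 1.298851 >= 1
d/lambda <= 0.5, so the array can scan to endfire without grating lobes: theta_max = 90 deg

90 deg


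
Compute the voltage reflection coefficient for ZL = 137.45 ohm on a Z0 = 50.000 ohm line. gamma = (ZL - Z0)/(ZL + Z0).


gamma = (137.45 - 50.000) / (137.45 + 50.000) = 0.4665

0.4665


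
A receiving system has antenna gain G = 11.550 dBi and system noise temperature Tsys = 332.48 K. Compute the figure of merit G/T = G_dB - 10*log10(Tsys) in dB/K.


G/T = 11.550 - 10*log10(332.48) = 11.550 - 25.21766 = -13.67 dB/K

-13.67 dB/K


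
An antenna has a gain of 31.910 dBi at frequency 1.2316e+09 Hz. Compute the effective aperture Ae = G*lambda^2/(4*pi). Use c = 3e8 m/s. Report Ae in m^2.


lambda = c / f = 3.0000e+08 / 1.2316e+09 = 0.2435856 m
G_linear = 10^(31.910/10) = 1552.387
Ae = G_linear * lambda^2 / (4*pi) = 1552.387 * 0.2435856^2 / (4*pi) = 7.330 m^2

7.330 m^2


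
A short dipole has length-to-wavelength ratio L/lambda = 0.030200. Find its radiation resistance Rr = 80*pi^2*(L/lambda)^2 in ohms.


Rr = 80 * pi^2 * (0.030200)^2 = 80 * 9.869604 * 9.120400e-04 = 0.7201 ohm

0.7201 ohm


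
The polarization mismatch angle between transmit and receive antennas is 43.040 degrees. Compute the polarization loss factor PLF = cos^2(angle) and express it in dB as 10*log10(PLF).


PLF_linear = cos^2(43.040 deg) = 0.5341818
PLF_dB = 10 * log10(0.5341818) = -2.723 dB

-2.723 dB


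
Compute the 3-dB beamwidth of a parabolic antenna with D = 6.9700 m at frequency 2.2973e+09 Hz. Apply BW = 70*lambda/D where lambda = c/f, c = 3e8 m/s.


lambda = c / f = 3.0000e+08 / 2.2973e+09 = 0.1305881 m
BW = 70 * 0.1305881 / 6.9700 = 1.312 deg

1.312 deg


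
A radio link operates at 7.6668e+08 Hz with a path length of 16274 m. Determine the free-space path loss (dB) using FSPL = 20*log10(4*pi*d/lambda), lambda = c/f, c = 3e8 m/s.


lambda = c / f = 3.0000e+08 / 7.6668e+08 = 0.3912975 m
FSPL = 20 * log10(4*pi*16274/0.3912975) = 114.4 dB

114.4 dB


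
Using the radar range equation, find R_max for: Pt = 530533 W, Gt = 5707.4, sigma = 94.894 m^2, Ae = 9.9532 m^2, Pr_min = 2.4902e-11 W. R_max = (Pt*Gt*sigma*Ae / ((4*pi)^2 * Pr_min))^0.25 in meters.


R^4 = 530533*5707.4*94.894*9.9532 / ((4*pi)^2 * 2.4902e-11) = 7.272743e+20
R_max = 7.272743e+20^0.25 = 164219 m

164219 m


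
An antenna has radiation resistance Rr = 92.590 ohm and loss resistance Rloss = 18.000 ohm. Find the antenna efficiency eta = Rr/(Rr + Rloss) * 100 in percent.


eta = 92.590 / (92.590 + 18.000) * 100 = 83.72%

83.72%


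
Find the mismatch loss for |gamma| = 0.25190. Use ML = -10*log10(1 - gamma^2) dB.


ML = -10 * log10(1 - 0.25190^2) = -10 * log10(0.93654639) = 0.2847 dB

0.2847 dB


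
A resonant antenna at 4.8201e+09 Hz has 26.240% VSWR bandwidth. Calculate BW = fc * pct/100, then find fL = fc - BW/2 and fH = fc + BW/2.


BW = 4.8201e+09 * 26.240/100 = 1.264794e+09 Hz
fL = 4.8201e+09 - 1.264794e+09/2 = 4.188e+09 Hz
fH = 4.8201e+09 + 1.264794e+09/2 = 5.452e+09 Hz

BW=1.265e+09 Hz, fL=4.188e+09 Hz, fH=5.452e+09 Hz


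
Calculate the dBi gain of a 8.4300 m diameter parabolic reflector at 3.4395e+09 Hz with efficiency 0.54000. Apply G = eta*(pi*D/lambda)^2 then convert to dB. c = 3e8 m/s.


lambda = c / f = 3.0000e+08 / 3.4395e+09 = 0.08722198 m
G_linear = 0.54000 * (pi * 8.4300 / 0.08722198)^2 = 49784.80
G_dBi = 10 * log10(49784.80) = 46.97 dBi

46.97 dBi


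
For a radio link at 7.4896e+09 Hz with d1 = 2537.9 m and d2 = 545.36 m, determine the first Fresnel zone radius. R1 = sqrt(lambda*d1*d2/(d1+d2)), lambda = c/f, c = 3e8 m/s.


lambda = c / f = 3.0000e+08 / 7.4896e+09 = 0.04005554 m
R1 = sqrt(0.04005554 * 2537.9 * 545.36 / (2537.9 + 545.36)) = 4.240 m

4.240 m


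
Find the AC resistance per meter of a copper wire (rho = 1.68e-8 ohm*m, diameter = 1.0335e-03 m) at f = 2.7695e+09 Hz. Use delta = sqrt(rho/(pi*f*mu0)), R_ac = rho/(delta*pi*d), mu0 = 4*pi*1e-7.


delta = sqrt(1.68e-8 / (pi * 2.7695e+09 * 4*pi*1e-7)) = 1.239579e-06 m
R_ac = 1.68e-8 / (1.239579e-06 * pi * 1.0335e-03) = 4.174 ohm/m

4.174 ohm/m


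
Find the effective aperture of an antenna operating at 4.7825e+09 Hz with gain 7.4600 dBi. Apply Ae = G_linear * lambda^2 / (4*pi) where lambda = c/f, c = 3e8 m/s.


lambda = c / f = 3.0000e+08 / 4.7825e+09 = 0.06272870 m
G_linear = 10^(7.4600/10) = 5.571857
Ae = G_linear * lambda^2 / (4*pi) = 5.571857 * 0.06272870^2 / (4*pi) = 1.745e-03 m^2

1.745e-03 m^2


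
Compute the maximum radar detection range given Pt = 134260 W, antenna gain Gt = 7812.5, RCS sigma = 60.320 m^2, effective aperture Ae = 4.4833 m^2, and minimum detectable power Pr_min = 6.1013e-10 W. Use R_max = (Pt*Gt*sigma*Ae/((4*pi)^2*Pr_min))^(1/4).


R^4 = 134260*7812.5*60.320*4.4833 / ((4*pi)^2 * 6.1013e-10) = 2.944108e+18
R_max = 2.944108e+18^0.25 = 41423 m

41423 m


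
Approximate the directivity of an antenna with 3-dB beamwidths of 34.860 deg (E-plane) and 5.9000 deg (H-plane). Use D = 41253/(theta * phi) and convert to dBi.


D_linear = 41253 / (34.860 * 5.9000) = 200.5747
D_dBi = 10 * log10(200.5747) = 23.02 dBi

23.02 dBi


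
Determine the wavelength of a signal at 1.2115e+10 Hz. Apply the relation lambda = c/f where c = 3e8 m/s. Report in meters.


lambda = c / f = 3.0000e+08 / 1.2115e+10 = 0.02476 m

0.02476 m


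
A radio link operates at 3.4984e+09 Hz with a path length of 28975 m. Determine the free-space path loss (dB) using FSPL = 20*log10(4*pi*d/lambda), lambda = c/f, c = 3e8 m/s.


lambda = c / f = 3.0000e+08 / 3.4984e+09 = 0.08575349 m
FSPL = 20 * log10(4*pi*28975/0.08575349) = 132.6 dB

132.6 dB


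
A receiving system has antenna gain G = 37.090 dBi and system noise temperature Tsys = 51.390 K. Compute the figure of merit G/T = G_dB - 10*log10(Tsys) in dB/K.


G/T = 37.090 - 10*log10(51.390) = 37.090 - 17.10879 = 19.98 dB/K

19.98 dB/K


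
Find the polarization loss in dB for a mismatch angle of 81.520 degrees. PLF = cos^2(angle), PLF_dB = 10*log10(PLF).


PLF_linear = cos^2(81.520 deg) = 0.02174568
PLF_dB = 10 * log10(0.02174568) = -16.63 dB

-16.63 dB


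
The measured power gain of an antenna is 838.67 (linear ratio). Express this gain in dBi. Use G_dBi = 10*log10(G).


G_dBi = 10 * log10(838.67) = 29.24 dBi

29.24 dBi


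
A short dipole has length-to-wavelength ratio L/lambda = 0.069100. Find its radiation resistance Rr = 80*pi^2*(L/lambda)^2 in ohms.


Rr = 80 * pi^2 * (0.069100)^2 = 80 * 9.869604 * 4.774810e-03 = 3.770 ohm

3.770 ohm


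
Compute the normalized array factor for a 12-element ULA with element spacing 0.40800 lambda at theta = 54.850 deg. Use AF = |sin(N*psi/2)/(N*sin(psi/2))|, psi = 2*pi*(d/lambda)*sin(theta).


psi = 2*pi*0.40800*sin(54.850 deg) = 2.096072 rad
AF = |sin(12*2.096072/2) / (12*sin(2.096072/2))| = 9.677e-04

9.677e-04


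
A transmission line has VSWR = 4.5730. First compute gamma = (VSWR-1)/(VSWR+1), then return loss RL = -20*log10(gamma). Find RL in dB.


gamma = (4.5730 - 1) / (4.5730 + 1) = 0.6411269
RL = -20 * log10(0.6411269) = 3.861 dB

3.861 dB


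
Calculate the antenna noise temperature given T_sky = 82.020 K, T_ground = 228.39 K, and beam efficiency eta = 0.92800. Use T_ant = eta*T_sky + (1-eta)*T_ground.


T_ant = 0.92800 * 82.020 + (1 - 0.92800) * 228.39 = 92.56 K

92.56 K


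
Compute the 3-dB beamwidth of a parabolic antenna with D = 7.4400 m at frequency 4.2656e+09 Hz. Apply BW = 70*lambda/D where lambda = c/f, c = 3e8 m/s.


lambda = c / f = 3.0000e+08 / 4.2656e+09 = 0.07033008 m
BW = 70 * 0.07033008 / 7.4400 = 0.6617 deg

0.6617 deg


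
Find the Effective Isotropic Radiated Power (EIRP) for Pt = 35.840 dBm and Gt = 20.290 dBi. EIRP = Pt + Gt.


EIRP = Pt + Gt = 35.840 + 20.290 = 56.13 dBm

56.13 dBm


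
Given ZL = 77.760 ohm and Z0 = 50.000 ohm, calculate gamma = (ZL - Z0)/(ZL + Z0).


gamma = (77.760 - 50.000) / (77.760 + 50.000) = 0.2173

0.2173


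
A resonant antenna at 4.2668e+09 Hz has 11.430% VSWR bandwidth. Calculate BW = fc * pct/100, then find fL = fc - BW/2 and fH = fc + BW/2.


BW = 4.2668e+09 * 11.430/100 = 4.876952e+08 Hz
fL = 4.2668e+09 - 4.876952e+08/2 = 4.023e+09 Hz
fH = 4.2668e+09 + 4.876952e+08/2 = 4.511e+09 Hz

BW=4.877e+08 Hz, fL=4.023e+09 Hz, fH=4.511e+09 Hz


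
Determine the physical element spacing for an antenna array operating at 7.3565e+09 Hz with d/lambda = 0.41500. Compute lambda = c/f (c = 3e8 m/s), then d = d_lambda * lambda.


lambda = c / f = 3.0000e+08 / 7.3565e+09 = 0.04078026 m
d = 0.41500 * 0.04078026 = 0.01692 m

0.01692 m


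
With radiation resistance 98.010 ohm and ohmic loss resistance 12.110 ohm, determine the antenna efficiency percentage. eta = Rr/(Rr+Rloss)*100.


eta = 98.010 / (98.010 + 12.110) * 100 = 89.00%

89.00%


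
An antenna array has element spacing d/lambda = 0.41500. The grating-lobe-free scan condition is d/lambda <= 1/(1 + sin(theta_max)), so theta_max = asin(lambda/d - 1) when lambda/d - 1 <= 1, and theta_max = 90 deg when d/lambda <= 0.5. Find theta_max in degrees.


lambda/d - 1 = 1/0.41500 - 1 = 1.409639 >= 1
d/lambda <= 0.5, so the array can scan to endfire without grating lobes: theta_max = 90 deg

90 deg


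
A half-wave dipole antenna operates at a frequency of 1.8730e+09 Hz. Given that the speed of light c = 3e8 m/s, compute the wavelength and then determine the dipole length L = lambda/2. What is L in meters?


lambda = c / f = 3.0000e+08 / 1.8730e+09 = 0.1601708 m
L = lambda / 2 = 0.1601708 / 2 = 0.08009 m

0.08009 m


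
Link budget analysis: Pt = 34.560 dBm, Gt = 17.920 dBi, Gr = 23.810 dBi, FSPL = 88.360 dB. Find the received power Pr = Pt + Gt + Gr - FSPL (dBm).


Pr = 34.560 + 17.920 + 23.810 - 88.360 = -12.07 dBm

-12.07 dBm


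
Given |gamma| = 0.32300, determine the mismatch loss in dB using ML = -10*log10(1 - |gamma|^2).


ML = -10 * log10(1 - 0.32300^2) = -10 * log10(0.895671) = 0.4785 dB

0.4785 dB


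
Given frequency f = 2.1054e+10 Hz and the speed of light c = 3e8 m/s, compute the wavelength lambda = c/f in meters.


lambda = c / f = 3.0000e+08 / 2.1054e+10 = 0.01425 m

0.01425 m


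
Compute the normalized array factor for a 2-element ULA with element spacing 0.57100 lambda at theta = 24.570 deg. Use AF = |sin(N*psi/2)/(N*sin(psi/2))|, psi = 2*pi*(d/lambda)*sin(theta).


psi = 2*pi*0.57100*sin(24.570 deg) = 1.491782 rad
AF = |sin(2*1.491782/2) / (2*sin(1.491782/2))| = 0.7345

0.7345


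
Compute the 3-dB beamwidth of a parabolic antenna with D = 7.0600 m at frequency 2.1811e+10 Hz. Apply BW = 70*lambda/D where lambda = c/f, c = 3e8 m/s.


lambda = c / f = 3.0000e+08 / 2.1811e+10 = 0.01375453 m
BW = 70 * 0.01375453 / 7.0600 = 0.1364 deg

0.1364 deg


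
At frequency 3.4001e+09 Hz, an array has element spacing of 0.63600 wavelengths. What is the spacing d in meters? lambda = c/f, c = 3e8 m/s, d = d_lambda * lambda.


lambda = c / f = 3.0000e+08 / 3.4001e+09 = 0.08823270 m
d = 0.63600 * 0.08823270 = 0.05612 m

0.05612 m


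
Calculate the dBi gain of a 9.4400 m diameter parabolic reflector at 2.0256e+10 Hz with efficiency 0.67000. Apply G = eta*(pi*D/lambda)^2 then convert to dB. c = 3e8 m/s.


lambda = c / f = 3.0000e+08 / 2.0256e+10 = 0.01481043 m
G_linear = 0.67000 * (pi * 9.4400 / 0.01481043)^2 = 2.686477e+06
G_dBi = 10 * log10(2.686477e+06) = 64.29 dBi

64.29 dBi


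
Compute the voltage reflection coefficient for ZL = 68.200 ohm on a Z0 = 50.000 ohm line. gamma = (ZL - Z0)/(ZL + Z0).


gamma = (68.200 - 50.000) / (68.200 + 50.000) = 0.1540

0.1540


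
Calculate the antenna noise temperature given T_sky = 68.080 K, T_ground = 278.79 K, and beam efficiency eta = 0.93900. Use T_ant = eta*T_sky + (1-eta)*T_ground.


T_ant = 0.93900 * 68.080 + (1 - 0.93900) * 278.79 = 80.93 K

80.93 K


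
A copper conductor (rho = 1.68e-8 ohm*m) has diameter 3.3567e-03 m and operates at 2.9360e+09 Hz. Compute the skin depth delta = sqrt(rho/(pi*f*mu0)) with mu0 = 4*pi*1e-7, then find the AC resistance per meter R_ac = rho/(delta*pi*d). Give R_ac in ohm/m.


delta = sqrt(1.68e-8 / (pi * 2.9360e+09 * 4*pi*1e-7)) = 1.203918e-06 m
R_ac = 1.68e-8 / (1.203918e-06 * pi * 3.3567e-03) = 1.323 ohm/m

1.323 ohm/m


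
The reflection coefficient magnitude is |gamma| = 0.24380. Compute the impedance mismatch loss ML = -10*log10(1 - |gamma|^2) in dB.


ML = -10 * log10(1 - 0.24380^2) = -10 * log10(0.94056156) = 0.2661 dB

0.2661 dB


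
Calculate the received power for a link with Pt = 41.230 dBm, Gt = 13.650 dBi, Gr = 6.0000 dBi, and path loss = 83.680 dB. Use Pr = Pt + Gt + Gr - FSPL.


Pr = 41.230 + 13.650 + 6.0000 - 83.680 = -22.80 dBm

-22.80 dBm


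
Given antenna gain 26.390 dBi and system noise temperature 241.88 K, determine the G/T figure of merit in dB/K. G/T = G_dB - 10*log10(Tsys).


G/T = 26.390 - 10*log10(241.88) = 26.390 - 23.83600 = 2.554 dB/K

2.554 dB/K


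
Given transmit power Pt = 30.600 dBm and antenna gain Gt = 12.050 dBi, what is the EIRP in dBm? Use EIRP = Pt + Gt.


EIRP = Pt + Gt = 30.600 + 12.050 = 42.65 dBm

42.65 dBm


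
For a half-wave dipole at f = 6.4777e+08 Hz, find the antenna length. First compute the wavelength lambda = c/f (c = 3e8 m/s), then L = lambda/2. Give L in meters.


lambda = c / f = 3.0000e+08 / 6.4777e+08 = 0.4631273 m
L = lambda / 2 = 0.4631273 / 2 = 0.2316 m

0.2316 m


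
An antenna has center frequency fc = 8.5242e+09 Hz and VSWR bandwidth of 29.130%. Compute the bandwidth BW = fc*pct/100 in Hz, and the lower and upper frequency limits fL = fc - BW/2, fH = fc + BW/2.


BW = 8.5242e+09 * 29.130/100 = 2.483099e+09 Hz
fL = 8.5242e+09 - 2.483099e+09/2 = 7.283e+09 Hz
fH = 8.5242e+09 + 2.483099e+09/2 = 9.766e+09 Hz

BW=2.483e+09 Hz, fL=7.283e+09 Hz, fH=9.766e+09 Hz


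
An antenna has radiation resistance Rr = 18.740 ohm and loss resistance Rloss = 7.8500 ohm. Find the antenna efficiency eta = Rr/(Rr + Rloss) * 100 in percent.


eta = 18.740 / (18.740 + 7.8500) * 100 = 70.48%

70.48%


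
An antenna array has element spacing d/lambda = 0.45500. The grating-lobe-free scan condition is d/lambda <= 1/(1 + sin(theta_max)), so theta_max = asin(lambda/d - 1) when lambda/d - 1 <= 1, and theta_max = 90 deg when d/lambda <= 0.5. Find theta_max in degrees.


lambda/d - 1 = 1/0.45500 - 1 = 1.197802 >= 1
d/lambda <= 0.5, so the array can scan to endfire without grating lobes: theta_max = 90 deg

90 deg


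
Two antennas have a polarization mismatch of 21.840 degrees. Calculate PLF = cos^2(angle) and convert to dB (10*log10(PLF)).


PLF_linear = cos^2(21.840 deg) = 0.8616041
PLF_dB = 10 * log10(0.8616041) = -0.6469 dB

-0.6469 dB


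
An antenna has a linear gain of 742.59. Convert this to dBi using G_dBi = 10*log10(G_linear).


G_dBi = 10 * log10(742.59) = 28.71 dBi

28.71 dBi


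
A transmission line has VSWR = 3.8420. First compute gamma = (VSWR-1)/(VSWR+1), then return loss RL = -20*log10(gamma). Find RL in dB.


gamma = (3.8420 - 1) / (3.8420 + 1) = 0.5869475
RL = -20 * log10(0.5869475) = 4.628 dB

4.628 dB


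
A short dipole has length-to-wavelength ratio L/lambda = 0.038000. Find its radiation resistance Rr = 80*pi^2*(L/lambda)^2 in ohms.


Rr = 80 * pi^2 * (0.038000)^2 = 80 * 9.869604 * 1.444000e-03 = 1.140 ohm

1.140 ohm


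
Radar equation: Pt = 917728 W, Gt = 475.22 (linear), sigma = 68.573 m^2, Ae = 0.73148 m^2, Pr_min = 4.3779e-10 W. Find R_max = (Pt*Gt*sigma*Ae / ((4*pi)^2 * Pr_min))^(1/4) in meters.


R^4 = 917728*475.22*68.573*0.73148 / ((4*pi)^2 * 4.3779e-10) = 3.164308e+17
R_max = 3.164308e+17^0.25 = 23718 m

23718 m


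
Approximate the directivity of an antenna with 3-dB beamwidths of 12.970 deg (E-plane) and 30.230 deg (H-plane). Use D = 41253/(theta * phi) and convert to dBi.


D_linear = 41253 / (12.970 * 30.230) = 105.2149
D_dBi = 10 * log10(105.2149) = 20.22 dBi

20.22 dBi


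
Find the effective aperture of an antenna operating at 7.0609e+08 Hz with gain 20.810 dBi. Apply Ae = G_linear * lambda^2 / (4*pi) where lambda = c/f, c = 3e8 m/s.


lambda = c / f = 3.0000e+08 / 7.0609e+08 = 0.4248750 m
G_linear = 10^(20.810/10) = 120.5036
Ae = G_linear * lambda^2 / (4*pi) = 120.5036 * 0.4248750^2 / (4*pi) = 1.731 m^2

1.731 m^2


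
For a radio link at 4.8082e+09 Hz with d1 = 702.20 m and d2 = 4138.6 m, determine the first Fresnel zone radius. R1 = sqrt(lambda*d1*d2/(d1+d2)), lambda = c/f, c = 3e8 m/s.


lambda = c / f = 3.0000e+08 / 4.8082e+09 = 0.06239341 m
R1 = sqrt(0.06239341 * 702.20 * 4138.6 / (702.20 + 4138.6)) = 6.120 m

6.120 m


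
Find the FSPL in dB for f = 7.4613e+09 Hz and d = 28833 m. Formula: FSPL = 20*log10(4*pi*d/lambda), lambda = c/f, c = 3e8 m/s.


lambda = c / f = 3.0000e+08 / 7.4613e+09 = 0.04020747 m
FSPL = 20 * log10(4*pi*28833/0.04020747) = 139.1 dB

139.1 dB


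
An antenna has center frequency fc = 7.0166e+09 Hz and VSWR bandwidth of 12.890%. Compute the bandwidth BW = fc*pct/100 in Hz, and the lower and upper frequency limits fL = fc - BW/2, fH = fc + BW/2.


BW = 7.0166e+09 * 12.890/100 = 9.044397e+08 Hz
fL = 7.0166e+09 - 9.044397e+08/2 = 6.564e+09 Hz
fH = 7.0166e+09 + 9.044397e+08/2 = 7.469e+09 Hz

BW=9.044e+08 Hz, fL=6.564e+09 Hz, fH=7.469e+09 Hz


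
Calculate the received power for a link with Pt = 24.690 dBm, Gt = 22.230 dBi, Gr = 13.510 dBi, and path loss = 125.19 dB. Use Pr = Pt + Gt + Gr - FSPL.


Pr = 24.690 + 22.230 + 13.510 - 125.19 = -64.76 dBm

-64.76 dBm


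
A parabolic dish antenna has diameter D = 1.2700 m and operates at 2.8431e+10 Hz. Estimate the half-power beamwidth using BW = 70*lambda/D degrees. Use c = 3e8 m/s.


lambda = c / f = 3.0000e+08 / 2.8431e+10 = 0.01055186 m
BW = 70 * 0.01055186 / 1.2700 = 0.5816 deg

0.5816 deg


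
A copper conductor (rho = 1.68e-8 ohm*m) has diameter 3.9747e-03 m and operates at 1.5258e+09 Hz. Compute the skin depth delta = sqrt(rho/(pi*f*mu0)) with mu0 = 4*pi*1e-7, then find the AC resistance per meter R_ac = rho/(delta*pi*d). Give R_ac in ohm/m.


delta = sqrt(1.68e-8 / (pi * 1.5258e+09 * 4*pi*1e-7)) = 1.670037e-06 m
R_ac = 1.68e-8 / (1.670037e-06 * pi * 3.9747e-03) = 0.8056 ohm/m

0.8056 ohm/m


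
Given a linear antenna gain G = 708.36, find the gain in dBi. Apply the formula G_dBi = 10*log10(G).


G_dBi = 10 * log10(708.36) = 28.50 dBi

28.50 dBi


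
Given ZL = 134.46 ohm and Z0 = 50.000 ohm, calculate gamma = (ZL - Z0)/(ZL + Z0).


gamma = (134.46 - 50.000) / (134.46 + 50.000) = 0.4579

0.4579


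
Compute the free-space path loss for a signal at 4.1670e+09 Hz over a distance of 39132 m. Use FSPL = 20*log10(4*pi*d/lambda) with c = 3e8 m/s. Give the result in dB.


lambda = c / f = 3.0000e+08 / 4.1670e+09 = 0.07199424 m
FSPL = 20 * log10(4*pi*39132/0.07199424) = 136.7 dB

136.7 dB


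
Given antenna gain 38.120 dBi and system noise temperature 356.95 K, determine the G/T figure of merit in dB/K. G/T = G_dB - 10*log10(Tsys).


G/T = 38.120 - 10*log10(356.95) = 38.120 - 25.52607 = 12.59 dB/K

12.59 dB/K


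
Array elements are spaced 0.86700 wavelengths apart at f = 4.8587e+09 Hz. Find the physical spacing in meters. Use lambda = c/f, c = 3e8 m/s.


lambda = c / f = 3.0000e+08 / 4.8587e+09 = 0.06174491 m
d = 0.86700 * 0.06174491 = 0.05353 m

0.05353 m


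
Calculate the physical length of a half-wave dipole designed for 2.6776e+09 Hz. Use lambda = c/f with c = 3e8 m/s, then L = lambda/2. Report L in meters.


lambda = c / f = 3.0000e+08 / 2.6776e+09 = 0.1120406 m
L = lambda / 2 = 0.1120406 / 2 = 0.05602 m

0.05602 m


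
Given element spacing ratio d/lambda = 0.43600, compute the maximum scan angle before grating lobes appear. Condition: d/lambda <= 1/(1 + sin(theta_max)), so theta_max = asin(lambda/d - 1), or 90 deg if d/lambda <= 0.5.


lambda/d - 1 = 1/0.43600 - 1 = 1.293578 >= 1
d/lambda <= 0.5, so the array can scan to endfire without grating lobes: theta_max = 90 deg

90 deg


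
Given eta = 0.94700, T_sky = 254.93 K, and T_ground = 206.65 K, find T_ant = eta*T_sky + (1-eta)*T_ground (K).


T_ant = 0.94700 * 254.93 + (1 - 0.94700) * 206.65 = 252.4 K

252.4 K


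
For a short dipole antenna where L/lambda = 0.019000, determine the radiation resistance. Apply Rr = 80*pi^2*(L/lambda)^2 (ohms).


Rr = 80 * pi^2 * (0.019000)^2 = 80 * 9.869604 * 3.610000e-04 = 0.2850 ohm

0.2850 ohm


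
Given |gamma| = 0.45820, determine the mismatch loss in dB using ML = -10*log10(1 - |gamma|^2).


ML = -10 * log10(1 - 0.45820^2) = -10 * log10(0.79005276) = 1.023 dB

1.023 dB


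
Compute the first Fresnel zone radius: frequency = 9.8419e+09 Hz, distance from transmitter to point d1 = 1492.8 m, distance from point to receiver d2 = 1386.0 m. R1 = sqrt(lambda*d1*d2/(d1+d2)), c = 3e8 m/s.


lambda = c / f = 3.0000e+08 / 9.8419e+09 = 0.03048192 m
R1 = sqrt(0.03048192 * 1492.8 * 1386.0 / (1492.8 + 1386.0)) = 4.681 m

4.681 m


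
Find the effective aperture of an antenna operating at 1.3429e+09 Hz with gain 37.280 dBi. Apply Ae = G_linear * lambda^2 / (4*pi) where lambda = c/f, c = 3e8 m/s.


lambda = c / f = 3.0000e+08 / 1.3429e+09 = 0.2233971 m
G_linear = 10^(37.280/10) = 5345.644
Ae = G_linear * lambda^2 / (4*pi) = 5345.644 * 0.2233971^2 / (4*pi) = 21.23 m^2

21.23 m^2


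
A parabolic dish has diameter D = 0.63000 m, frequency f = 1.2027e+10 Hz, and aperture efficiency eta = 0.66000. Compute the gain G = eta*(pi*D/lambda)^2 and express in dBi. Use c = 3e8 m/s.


lambda = c / f = 3.0000e+08 / 1.2027e+10 = 0.02494388 m
G_linear = 0.66000 * (pi * 0.63000 / 0.02494388)^2 = 4155.246
G_dBi = 10 * log10(4155.246) = 36.19 dBi

36.19 dBi


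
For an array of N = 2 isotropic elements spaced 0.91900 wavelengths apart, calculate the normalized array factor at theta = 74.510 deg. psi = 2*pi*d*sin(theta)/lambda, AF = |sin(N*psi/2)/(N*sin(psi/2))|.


psi = 2*pi*0.91900*sin(74.510 deg) = 5.564510 rad
AF = |sin(2*5.564510/2) / (2*sin(5.564510/2))| = 0.9361

0.9361


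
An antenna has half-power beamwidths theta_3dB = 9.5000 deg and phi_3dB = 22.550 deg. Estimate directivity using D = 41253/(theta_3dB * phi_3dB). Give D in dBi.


D_linear = 41253 / (9.5000 * 22.550) = 192.5686
D_dBi = 10 * log10(192.5686) = 22.85 dBi

22.85 dBi


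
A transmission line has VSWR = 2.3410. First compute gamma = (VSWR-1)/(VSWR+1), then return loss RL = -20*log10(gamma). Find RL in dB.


gamma = (2.3410 - 1) / (2.3410 + 1) = 0.4013768
RL = -20 * log10(0.4013768) = 7.929 dB

7.929 dB


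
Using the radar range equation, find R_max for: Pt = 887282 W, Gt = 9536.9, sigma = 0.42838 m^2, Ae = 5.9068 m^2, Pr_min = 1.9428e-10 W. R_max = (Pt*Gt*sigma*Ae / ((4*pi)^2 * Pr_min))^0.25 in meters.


R^4 = 887282*9536.9*0.42838*5.9068 / ((4*pi)^2 * 1.9428e-10) = 6.979150e+17
R_max = 6.979150e+17^0.25 = 28904 m

28904 m


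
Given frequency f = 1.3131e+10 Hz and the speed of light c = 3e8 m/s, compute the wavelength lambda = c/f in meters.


lambda = c / f = 3.0000e+08 / 1.3131e+10 = 0.02285 m

0.02285 m


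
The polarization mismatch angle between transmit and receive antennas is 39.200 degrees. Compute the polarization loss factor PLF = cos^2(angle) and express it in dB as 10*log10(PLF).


PLF_linear = cos^2(39.200 deg) = 0.6005390
PLF_dB = 10 * log10(0.6005390) = -2.215 dB

-2.215 dB


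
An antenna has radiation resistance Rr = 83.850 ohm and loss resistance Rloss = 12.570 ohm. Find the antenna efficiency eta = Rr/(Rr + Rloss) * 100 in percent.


eta = 83.850 / (83.850 + 12.570) * 100 = 86.96%

86.96%


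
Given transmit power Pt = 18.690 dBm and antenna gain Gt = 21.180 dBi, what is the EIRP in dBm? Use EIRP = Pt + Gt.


EIRP = Pt + Gt = 18.690 + 21.180 = 39.87 dBm

39.87 dBm


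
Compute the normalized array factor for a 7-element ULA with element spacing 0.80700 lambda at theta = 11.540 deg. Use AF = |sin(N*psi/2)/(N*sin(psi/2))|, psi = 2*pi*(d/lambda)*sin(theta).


psi = 2*pi*0.80700*sin(11.540 deg) = 1.014370 rad
AF = |sin(7*1.014370/2) / (7*sin(1.014370/2))| = 0.1169

0.1169


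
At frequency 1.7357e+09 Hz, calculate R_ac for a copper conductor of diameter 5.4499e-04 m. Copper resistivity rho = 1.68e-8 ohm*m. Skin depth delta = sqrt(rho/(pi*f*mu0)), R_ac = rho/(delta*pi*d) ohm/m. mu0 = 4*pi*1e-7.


delta = sqrt(1.68e-8 / (pi * 1.7357e+09 * 4*pi*1e-7)) = 1.565804e-06 m
R_ac = 1.68e-8 / (1.565804e-06 * pi * 5.4499e-04) = 6.267 ohm/m

6.267 ohm/m


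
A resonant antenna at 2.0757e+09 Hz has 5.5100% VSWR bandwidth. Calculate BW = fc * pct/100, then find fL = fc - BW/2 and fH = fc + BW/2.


BW = 2.0757e+09 * 5.5100/100 = 1.143711e+08 Hz
fL = 2.0757e+09 - 1.143711e+08/2 = 2.019e+09 Hz
fH = 2.0757e+09 + 1.143711e+08/2 = 2.133e+09 Hz

BW=1.144e+08 Hz, fL=2.019e+09 Hz, fH=2.133e+09 Hz


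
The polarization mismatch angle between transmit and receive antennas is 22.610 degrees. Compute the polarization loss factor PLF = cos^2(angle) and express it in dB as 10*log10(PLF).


PLF_linear = cos^2(22.610 deg) = 0.8521932
PLF_dB = 10 * log10(0.8521932) = -0.6946 dB

-0.6946 dB


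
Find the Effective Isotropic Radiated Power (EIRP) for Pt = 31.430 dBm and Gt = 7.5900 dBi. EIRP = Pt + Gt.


EIRP = Pt + Gt = 31.430 + 7.5900 = 39.02 dBm

39.02 dBm


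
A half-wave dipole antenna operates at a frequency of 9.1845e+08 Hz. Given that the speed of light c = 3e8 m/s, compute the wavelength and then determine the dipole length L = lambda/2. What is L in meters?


lambda = c / f = 3.0000e+08 / 9.1845e+08 = 0.3266373 m
L = lambda / 2 = 0.3266373 / 2 = 0.1633 m

0.1633 m


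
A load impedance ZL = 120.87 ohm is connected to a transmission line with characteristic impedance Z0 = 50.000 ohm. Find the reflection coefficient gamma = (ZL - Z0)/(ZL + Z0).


gamma = (120.87 - 50.000) / (120.87 + 50.000) = 0.4148

0.4148


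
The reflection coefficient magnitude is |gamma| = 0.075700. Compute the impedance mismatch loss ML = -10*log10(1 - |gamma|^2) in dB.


ML = -10 * log10(1 - 0.075700^2) = -10 * log10(0.99426951) = 0.02496 dB

0.02496 dB


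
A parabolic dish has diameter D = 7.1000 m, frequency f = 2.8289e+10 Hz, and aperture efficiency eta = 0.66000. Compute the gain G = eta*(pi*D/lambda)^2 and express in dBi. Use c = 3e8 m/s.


lambda = c / f = 3.0000e+08 / 2.8289e+10 = 0.01060483 m
G_linear = 0.66000 * (pi * 7.1000 / 0.01060483)^2 = 2.919799e+06
G_dBi = 10 * log10(2.919799e+06) = 64.65 dBi

64.65 dBi


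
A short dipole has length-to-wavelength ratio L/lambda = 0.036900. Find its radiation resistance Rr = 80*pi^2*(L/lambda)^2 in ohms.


Rr = 80 * pi^2 * (0.036900)^2 = 80 * 9.869604 * 1.361610e-03 = 1.075 ohm

1.075 ohm


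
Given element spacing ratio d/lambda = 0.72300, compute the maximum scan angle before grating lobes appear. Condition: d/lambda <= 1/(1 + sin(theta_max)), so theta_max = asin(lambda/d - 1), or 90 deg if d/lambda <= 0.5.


lambda/d - 1 = 1/0.72300 - 1 = 0.3831259
theta_max = asin(0.3831259) = 22.53 deg

22.53 deg


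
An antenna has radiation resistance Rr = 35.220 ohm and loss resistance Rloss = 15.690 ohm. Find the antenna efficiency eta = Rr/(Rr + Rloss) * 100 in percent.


eta = 35.220 / (35.220 + 15.690) * 100 = 69.18%

69.18%


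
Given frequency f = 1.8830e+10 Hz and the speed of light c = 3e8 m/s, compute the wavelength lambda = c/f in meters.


lambda = c / f = 3.0000e+08 / 1.8830e+10 = 0.01593 m

0.01593 m


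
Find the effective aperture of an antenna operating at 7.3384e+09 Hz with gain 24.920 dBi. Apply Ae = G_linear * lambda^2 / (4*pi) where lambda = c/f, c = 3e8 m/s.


lambda = c / f = 3.0000e+08 / 7.3384e+09 = 0.04088085 m
G_linear = 10^(24.920/10) = 310.4560
Ae = G_linear * lambda^2 / (4*pi) = 310.4560 * 0.04088085^2 / (4*pi) = 0.04129 m^2

0.04129 m^2


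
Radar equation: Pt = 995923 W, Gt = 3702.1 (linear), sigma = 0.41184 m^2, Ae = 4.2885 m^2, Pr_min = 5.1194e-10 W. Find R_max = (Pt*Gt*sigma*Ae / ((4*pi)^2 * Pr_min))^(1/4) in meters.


R^4 = 995923*3702.1*0.41184*4.2885 / ((4*pi)^2 * 5.1194e-10) = 8.055065e+16
R_max = 8.055065e+16^0.25 = 16847 m

16847 m


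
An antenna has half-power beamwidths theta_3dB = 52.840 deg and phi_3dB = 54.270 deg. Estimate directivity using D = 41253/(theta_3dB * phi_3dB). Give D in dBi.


D_linear = 41253 / (52.840 * 54.270) = 14.38576
D_dBi = 10 * log10(14.38576) = 11.58 dBi

11.58 dBi


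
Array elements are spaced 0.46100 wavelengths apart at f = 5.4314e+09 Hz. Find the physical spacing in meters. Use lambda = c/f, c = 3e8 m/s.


lambda = c / f = 3.0000e+08 / 5.4314e+09 = 0.05523438 m
d = 0.46100 * 0.05523438 = 0.02546 m

0.02546 m
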